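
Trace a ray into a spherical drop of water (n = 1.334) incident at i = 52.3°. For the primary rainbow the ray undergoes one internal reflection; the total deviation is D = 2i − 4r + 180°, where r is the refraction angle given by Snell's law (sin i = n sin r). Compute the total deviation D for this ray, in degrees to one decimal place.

139.1°

sin r = sin 52.3° / 1.334 = 0.7912/1.334 = 0.5931; r = 36.38°.
D = 2·52.3° − 4·36.38° + 180° = 104.60° − 145.52° + 180° = 139.08°.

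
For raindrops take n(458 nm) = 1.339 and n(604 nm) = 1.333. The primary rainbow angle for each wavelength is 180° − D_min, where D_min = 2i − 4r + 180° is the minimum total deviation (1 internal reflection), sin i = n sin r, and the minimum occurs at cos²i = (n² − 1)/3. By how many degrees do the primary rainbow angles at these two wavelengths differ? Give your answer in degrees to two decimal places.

At 458 nm (n = 1.339): cos²i = 0.26431 → i = 59.062°, r = 39.834°, D_min = 138.786°, rainbow angle = 41.214°.
At 604 nm (n = 1.333): cos²i = 0.25896 → i = 59.410°, r = 40.225°, D_min = 137.922°, rainbow angle = 42.078°.
Angular width = |41.214° − 42.078°| = 0.865°.

0.86°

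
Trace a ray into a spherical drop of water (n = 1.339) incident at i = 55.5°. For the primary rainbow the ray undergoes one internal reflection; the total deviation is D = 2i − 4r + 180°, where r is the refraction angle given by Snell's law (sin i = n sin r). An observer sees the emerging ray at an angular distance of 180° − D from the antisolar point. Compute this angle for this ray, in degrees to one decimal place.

40.9°

sin r = sin 55.5° / 1.339 = 0.8241/1.339 = 0.6155; r = 37.99°.
D = 2·55.5° − 4·37.99° + 180° = 111.00° − 151.95° + 180° = 139.05°.
Angle from antisolar point = 180° − D = 40.95°.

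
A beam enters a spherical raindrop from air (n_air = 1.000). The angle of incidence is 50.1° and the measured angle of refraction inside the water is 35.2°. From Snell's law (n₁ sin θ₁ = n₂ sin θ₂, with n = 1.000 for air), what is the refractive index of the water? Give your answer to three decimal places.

n = sin θ_i / sin θ_r = sin 50.1° / sin 35.2° = 0.7672 / 0.5764 = 1.3309.

1.331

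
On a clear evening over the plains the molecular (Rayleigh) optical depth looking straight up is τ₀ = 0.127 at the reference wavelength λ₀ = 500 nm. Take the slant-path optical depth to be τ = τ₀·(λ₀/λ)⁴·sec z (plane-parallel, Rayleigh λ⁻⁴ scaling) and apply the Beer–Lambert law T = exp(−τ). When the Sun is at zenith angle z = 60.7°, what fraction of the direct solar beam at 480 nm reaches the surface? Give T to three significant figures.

sec 60.7° = 2.0434.
τ = 0.127 × (500/480)⁴ × 2.0434 = 0.127 × 1.1774 × 2.0434 = 0.3055.
T = exp(−0.3055) = 0.7367.

0.737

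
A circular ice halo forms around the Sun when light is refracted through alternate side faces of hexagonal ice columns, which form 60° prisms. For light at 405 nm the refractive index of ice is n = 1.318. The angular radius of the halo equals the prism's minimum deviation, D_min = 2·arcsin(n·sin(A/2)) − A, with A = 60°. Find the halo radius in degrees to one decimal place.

n·sin(A/2) = 1.318 × sin 30° = 1.318 × 0.5000 = 0.6590.
D_min = 2·arcsin(0.6590) − 60° = 2 × 41.224° − 60° = 22.447°.

22.4°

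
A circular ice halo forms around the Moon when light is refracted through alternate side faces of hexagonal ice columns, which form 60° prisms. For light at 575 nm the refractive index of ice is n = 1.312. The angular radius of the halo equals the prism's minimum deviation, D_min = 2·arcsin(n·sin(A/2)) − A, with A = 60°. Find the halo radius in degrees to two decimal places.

n·sin(A/2) = 1.312 × sin 30° = 1.312 × 0.5000 = 0.6560.
D_min = 2·arcsin(0.6560) − 60° = 2 × 40.996° − 60° = 21.991°.

21.99°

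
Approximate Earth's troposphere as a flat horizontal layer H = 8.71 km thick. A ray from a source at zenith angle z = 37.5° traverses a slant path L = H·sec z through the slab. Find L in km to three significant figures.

11.0 km

sec z = 1/cos 37.5° = 1.2605.
L = 8.71 × 1.2605 = 10.979 km.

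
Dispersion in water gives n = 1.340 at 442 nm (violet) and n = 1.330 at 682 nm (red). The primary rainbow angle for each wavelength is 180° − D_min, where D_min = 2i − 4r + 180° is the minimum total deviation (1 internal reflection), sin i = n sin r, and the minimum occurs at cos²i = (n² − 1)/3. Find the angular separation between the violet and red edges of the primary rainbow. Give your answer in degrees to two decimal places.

1.45°

At 442 nm (n = 1.340): cos²i = 0.26520 → i = 59.004°, r = 39.770°, D_min = 138.929°, rainbow angle = 41.071°.
At 682 nm (n = 1.330): cos²i = 0.25630 → i = 59.585°, r = 40.422°, D_min = 137.484°, rainbow angle = 42.516°.
Angular width = |41.071° − 42.516°| = 1.445°.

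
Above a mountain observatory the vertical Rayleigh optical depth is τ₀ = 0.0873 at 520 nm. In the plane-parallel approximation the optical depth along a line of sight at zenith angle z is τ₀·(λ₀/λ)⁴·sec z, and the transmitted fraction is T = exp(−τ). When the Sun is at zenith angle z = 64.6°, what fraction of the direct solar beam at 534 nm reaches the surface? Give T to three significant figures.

0.833

sec 64.6° = 2.3314.
τ = 0.0873 × (520/534)⁴ × 2.3314 = 0.0873 × 0.8992 × 2.3314 = 0.1830.
T = exp(−0.1830) = 0.8328.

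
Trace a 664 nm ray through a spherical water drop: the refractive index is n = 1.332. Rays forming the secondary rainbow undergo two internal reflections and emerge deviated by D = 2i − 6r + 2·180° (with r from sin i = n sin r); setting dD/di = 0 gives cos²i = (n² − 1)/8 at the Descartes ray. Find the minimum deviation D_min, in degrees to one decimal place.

cos²i = (1.77422 − 1)/8 = 0.09678; i = arccos(0.31109) = 71.875°.
sin r = sin 71.875°/1.332 = 0.71350; r = 45.520°.
D_min = 2·71.875° − 6·45.520° + 360° = 230.628°.

230.6°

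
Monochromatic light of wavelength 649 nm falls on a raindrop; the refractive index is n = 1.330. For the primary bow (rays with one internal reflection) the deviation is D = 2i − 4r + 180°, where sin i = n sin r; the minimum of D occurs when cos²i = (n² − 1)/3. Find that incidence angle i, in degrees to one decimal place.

59.6°

cos²i = (1.330² − 1)/3 = (1.76890 − 1)/3 = 0.25630.
cos i = 0.50626, so i = 59.585°.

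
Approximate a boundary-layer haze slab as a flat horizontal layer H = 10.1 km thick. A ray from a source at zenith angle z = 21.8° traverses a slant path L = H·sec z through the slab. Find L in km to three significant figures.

sec z = 1/cos 21.8° = 1.0770.
L = 10.1 × 1.0770 = 10.878 km.

10.9 km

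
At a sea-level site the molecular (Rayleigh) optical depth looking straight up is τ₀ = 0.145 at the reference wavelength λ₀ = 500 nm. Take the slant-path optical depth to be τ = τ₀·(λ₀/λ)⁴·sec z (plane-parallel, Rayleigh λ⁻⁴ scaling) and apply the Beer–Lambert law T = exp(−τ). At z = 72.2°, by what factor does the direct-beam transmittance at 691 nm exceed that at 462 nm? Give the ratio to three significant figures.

1.68

Airmass: sec 72.2° = 3.2712.
τ(691 nm) = 0.145 × (500/691)⁴ × 3.2712 = 0.145 × 0.2741 × 3.2712 = 0.1300.
τ(462 nm) = 0.145 × (500/462)⁴ × 3.2712 = 0.145 × 1.3719 × 3.2712 = 0.6507.
T(691)/T(462) = exp(τ_B − τ_A) = exp(0.5207) = 1.6832.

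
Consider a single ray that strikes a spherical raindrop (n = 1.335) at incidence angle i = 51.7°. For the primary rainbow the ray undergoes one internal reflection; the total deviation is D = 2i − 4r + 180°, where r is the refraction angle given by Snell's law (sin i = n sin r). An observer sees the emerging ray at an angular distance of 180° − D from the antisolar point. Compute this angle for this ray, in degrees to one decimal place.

sin r = sin 51.7° / 1.335 = 0.7848/1.335 = 0.5878; r = 36.00°.
D = 2·51.7° − 4·36.00° + 180° = 103.40° − 144.02° + 180° = 139.38°.
Angle from antisolar point = 180° − D = 40.62°.

40.6°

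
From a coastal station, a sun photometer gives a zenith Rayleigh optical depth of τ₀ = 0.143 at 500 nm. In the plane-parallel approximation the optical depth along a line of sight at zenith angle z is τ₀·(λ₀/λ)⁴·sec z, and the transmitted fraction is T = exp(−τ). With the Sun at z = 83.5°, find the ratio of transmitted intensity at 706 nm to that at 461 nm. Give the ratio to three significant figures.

4.18

Airmass: sec 83.5° = 8.8337.
τ(706 nm) = 0.143 × (500/706)⁴ × 8.8337 = 0.143 × 0.2516 × 8.8337 = 0.3178.
τ(461 nm) = 0.143 × (500/461)⁴ × 8.8337 = 0.143 × 1.3838 × 8.8337 = 1.7480.
T(706)/T(461) = exp(τ_B − τ_A) = exp(1.4303) = 4.1798.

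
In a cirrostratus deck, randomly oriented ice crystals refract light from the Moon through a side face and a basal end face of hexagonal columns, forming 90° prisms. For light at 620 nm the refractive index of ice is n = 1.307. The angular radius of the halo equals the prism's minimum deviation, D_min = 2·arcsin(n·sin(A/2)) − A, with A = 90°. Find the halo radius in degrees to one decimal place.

45.1°

n·sin(A/2) = 1.307 × sin 45° = 1.307 × 0.7071 = 0.9242.
D_min = 2·arcsin(0.9242) − 90° = 2 × 67.546° − 90° = 45.093°.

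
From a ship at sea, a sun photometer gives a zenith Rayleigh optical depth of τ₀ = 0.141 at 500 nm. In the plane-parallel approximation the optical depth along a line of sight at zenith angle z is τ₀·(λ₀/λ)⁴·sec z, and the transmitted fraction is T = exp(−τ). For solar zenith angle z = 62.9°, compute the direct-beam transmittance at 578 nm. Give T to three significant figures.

0.841

sec 62.9° = 2.1952.
τ = 0.141 × (500/578)⁴ × 2.1952 = 0.141 × 0.5600 × 2.1952 = 0.1733.
T = exp(−0.1733) = 0.8409.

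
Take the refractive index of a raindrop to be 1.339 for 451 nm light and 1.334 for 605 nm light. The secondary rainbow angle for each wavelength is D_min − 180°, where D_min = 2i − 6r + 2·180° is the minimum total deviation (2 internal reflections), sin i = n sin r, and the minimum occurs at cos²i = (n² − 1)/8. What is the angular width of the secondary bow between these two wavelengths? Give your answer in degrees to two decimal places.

1.30°

At 451 nm (n = 1.339): cos²i = 0.09912 → i = 71.650°, r = 45.141°, D_min = 232.451°, rainbow angle = 52.451°.
At 605 nm (n = 1.334): cos²i = 0.09744 → i = 71.810°, r = 45.411°, D_min = 231.153°, rainbow angle = 51.153°.
Angular width = |52.451° − 51.153°| = 1.299°.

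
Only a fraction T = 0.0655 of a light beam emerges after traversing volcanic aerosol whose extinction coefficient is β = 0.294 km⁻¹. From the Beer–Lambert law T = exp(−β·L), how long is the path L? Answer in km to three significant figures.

9.27 km

Beer–Lambert: T = exp(−βL) ⇒ L = −ln(T)/β = −ln(0.0655)/0.294 = 2.7257/0.294 = 9.271 km.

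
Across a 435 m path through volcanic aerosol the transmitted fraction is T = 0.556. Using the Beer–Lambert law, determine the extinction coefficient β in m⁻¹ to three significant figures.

0.00135 m⁻¹

Beer–Lambert: T = exp(−βL) ⇒ β = −ln(T)/L = −ln(0.556)/435 = 0.5870/435 = 0.001349 m⁻¹.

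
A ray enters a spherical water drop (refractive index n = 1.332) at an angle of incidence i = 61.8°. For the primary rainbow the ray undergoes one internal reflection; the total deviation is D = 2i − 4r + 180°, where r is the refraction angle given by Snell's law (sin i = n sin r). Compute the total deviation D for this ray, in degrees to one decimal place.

137.9°

sin r = sin 61.8° / 1.332 = 0.8813/1.332 = 0.6616; r = 41.43°.
D = 2·61.8° − 4·41.43° + 180° = 123.60° − 165.70° + 180° = 137.90°.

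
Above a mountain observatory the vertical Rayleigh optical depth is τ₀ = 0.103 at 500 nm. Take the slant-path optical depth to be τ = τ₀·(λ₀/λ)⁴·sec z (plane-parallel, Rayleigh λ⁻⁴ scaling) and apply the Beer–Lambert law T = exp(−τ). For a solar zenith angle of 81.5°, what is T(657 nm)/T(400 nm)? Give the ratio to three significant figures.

Airmass: sec 81.5° = 6.7655.
τ(657 nm) = 0.103 × (500/657)⁴ × 6.7655 = 0.103 × 0.3354 × 6.7655 = 0.2338.
τ(400 nm) = 0.103 × (500/400)⁴ × 6.7655 = 0.103 × 2.4414 × 6.7655 = 1.7013.
T(657)/T(400) = exp(τ_B − τ_A) = exp(1.4675) = 4.3385.

4.34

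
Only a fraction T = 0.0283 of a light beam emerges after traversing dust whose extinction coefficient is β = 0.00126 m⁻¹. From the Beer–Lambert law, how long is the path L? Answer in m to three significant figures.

2830 m

Beer–Lambert: T = exp(−βL) ⇒ L = −ln(T)/β = −ln(0.0283)/0.00126 = 3.5649/0.00126 = 2829 m.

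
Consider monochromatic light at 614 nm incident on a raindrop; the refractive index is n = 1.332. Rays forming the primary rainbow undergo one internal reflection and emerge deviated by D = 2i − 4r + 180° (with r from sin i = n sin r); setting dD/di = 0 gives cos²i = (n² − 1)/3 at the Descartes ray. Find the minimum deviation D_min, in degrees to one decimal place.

137.8°

cos²i = (1.77422 − 1)/3 = 0.25807; i = arccos(0.50801) = 59.469°.
sin r = sin 59.469°/1.332 = 0.64666; r = 40.290°.
D_min = 2·59.469° − 4·40.290° + 180° = 137.776°.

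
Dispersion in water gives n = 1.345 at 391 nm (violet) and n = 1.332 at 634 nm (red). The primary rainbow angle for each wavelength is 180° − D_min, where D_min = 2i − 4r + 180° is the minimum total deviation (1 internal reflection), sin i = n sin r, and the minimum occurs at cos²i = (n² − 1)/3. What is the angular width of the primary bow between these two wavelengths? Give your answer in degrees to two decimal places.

At 391 nm (n = 1.345): cos²i = 0.26967 → i = 58.715°, r = 39.448°, D_min = 139.635°, rainbow angle = 40.365°.
At 634 nm (n = 1.332): cos²i = 0.25807 → i = 59.469°, r = 40.290°, D_min = 137.776°, rainbow angle = 42.224°.
Angular width = |40.365° − 42.224°| = 1.859°.

1.86°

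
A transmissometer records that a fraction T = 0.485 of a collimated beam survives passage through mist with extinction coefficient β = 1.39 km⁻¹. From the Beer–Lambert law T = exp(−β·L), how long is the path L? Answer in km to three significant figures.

Beer–Lambert: T = exp(−βL) ⇒ L = −ln(T)/β = −ln(0.485)/1.39 = 0.7236/1.39 = 0.5206 km.

0.521 km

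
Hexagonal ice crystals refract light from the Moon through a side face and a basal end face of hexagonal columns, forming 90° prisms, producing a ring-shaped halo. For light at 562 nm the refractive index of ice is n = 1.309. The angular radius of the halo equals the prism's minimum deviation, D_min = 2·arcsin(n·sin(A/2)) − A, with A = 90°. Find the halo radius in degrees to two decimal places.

45.52°

n·sin(A/2) = 1.309 × sin 45° = 1.309 × 0.7071 = 0.9256.
D_min = 2·arcsin(0.9256) − 90° = 2 × 67.759° − 90° = 45.519°.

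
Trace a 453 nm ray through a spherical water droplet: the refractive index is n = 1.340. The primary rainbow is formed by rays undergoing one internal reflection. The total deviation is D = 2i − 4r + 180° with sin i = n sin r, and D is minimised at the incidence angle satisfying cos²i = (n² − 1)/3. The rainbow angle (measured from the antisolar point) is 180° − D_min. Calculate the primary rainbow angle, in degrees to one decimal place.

cos²i = (1.79560 − 1)/3 = 0.26520; i = arccos(0.51498) = 59.004°.
sin r = sin 59.004°/1.340 = 0.63971; r = 39.770°.
D_min = 2·59.004° − 4·39.770° + 180° = 138.929°.
Rainbow angle = 180° − D_min = 41.071°.

41.1°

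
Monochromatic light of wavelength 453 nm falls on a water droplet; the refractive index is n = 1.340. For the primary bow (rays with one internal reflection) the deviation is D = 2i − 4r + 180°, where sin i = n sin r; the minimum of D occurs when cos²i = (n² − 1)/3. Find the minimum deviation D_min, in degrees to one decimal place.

cos²i = (1.79560 − 1)/3 = 0.26520; i = arccos(0.51498) = 59.004°.
sin r = sin 59.004°/1.340 = 0.63971; r = 39.770°.
D_min = 2·59.004° − 4·39.770° + 180° = 138.929°.

138.9°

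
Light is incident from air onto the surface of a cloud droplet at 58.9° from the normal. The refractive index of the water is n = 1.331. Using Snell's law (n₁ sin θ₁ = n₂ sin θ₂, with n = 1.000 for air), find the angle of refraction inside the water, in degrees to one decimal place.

40.0°

Snell: sin θ_r = sin θ_i / n = sin 58.9° / 1.331 = 0.8563 / 1.331 = 0.6433.
θ_r = arcsin(0.6433) = 40.04°.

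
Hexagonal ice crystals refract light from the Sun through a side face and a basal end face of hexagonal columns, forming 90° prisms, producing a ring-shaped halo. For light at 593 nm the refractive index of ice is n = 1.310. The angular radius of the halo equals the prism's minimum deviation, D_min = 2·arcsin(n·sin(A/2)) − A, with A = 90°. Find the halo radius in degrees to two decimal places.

n·sin(A/2) = 1.310 × sin 45° = 1.310 × 0.7071 = 0.9263.
D_min = 2·arcsin(0.9263) − 90° = 2 × 67.867° − 90° = 45.733°.

45.73°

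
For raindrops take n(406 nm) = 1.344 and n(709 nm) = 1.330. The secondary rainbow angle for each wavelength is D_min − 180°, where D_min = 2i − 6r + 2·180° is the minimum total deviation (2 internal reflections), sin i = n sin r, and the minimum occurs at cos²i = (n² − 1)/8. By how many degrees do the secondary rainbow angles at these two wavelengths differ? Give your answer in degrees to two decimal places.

At 406 nm (n = 1.344): cos²i = 0.10079 → i = 71.490°, r = 44.874°, D_min = 233.733°, rainbow angle = 53.733°.
At 709 nm (n = 1.330): cos²i = 0.09611 → i = 71.940°, r = 45.630°, D_min = 230.101°, rainbow angle = 50.101°.
Angular width = |53.733° − 50.101°| = 3.632°.

3.63°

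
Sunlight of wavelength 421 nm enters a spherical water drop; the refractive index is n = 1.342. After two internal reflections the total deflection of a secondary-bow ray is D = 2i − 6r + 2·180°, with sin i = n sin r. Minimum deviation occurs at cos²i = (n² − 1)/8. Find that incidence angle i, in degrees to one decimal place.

cos²i = (1.342² − 1)/8 = (1.80096 − 1)/8 = 0.10012.
cos i = 0.31642, so i = 71.554°.

71.6°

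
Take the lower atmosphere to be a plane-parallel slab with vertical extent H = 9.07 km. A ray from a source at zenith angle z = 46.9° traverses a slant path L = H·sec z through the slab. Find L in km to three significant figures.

sec z = 1/cos 46.9° = 1.4635.
L = 9.07 × 1.4635 = 13.274 km.

13.3 km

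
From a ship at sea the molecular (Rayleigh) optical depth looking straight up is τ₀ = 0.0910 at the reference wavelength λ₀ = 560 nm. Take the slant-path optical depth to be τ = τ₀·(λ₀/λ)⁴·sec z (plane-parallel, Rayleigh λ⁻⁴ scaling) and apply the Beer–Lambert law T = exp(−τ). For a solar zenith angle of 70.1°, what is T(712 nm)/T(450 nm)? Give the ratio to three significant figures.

Airmass: sec 70.1° = 2.9379.
τ(712 nm) = 0.0910 × (560/712)⁴ × 2.9379 = 0.0910 × 0.3827 × 2.9379 = 0.1023.
τ(450 nm) = 0.0910 × (560/450)⁴ × 2.9379 = 0.0910 × 2.3983 × 2.9379 = 0.6412.
T(712)/T(450) = exp(τ_B − τ_A) = exp(0.5389) = 1.7141.

1.71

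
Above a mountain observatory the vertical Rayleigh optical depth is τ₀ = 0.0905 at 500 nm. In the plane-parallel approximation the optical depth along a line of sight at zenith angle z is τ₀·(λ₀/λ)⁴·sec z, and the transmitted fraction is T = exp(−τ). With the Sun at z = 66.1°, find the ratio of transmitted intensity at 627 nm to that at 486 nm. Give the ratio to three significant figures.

Airmass: sec 66.1° = 2.4683.
τ(627 nm) = 0.0905 × (500/627)⁴ × 2.4683 = 0.0905 × 0.4044 × 2.4683 = 0.0903.
τ(486 nm) = 0.0905 × (500/486)⁴ × 2.4683 = 0.0905 × 1.1203 × 2.4683 = 0.2503.
T(627)/T(486) = exp(τ_B − τ_A) = exp(0.1599) = 1.1734.

1.17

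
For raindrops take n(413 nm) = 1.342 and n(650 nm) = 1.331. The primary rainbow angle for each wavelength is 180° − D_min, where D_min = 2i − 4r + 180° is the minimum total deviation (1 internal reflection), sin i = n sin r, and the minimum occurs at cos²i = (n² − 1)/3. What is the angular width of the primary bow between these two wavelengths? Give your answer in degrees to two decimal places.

1.58°

At 413 nm (n = 1.342): cos²i = 0.26699 → i = 58.888°, r = 39.641°, D_min = 139.213°, rainbow angle = 40.787°.
At 650 nm (n = 1.331): cos²i = 0.25719 → i = 59.527°, r = 40.356°, D_min = 137.630°, rainbow angle = 42.370°.
Angular width = |40.787° − 42.370°| = 1.583°.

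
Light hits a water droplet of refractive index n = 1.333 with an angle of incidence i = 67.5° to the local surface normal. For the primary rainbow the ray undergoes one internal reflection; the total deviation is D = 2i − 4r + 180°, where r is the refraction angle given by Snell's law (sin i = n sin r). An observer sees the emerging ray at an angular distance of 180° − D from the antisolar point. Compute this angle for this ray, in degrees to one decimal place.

sin r = sin 67.5° / 1.333 = 0.9239/1.333 = 0.6931; r = 43.87°.
D = 2·67.5° − 4·43.87° + 180° = 135.00° − 175.50° + 180° = 139.50°.
Angle from antisolar point = 180° − D = 40.50°.

40.5°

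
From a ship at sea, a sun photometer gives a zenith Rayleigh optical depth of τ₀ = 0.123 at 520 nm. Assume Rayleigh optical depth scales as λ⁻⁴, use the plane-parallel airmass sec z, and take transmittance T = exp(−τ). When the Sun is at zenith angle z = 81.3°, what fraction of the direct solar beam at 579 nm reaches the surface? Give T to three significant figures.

sec 81.3° = 6.6111.
τ = 0.123 × (520/579)⁴ × 6.6111 = 0.123 × 0.6506 × 6.6111 = 0.5290.
T = exp(−0.5290) = 0.5892.

0.589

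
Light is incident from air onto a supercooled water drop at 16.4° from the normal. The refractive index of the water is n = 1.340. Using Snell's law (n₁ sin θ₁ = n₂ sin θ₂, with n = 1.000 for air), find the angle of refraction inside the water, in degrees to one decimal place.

12.2°

Snell: sin θ_r = sin θ_i / n = sin 16.4° / 1.340 = 0.2823 / 1.340 = 0.2107.
θ_r = arcsin(0.2107) = 12.16°.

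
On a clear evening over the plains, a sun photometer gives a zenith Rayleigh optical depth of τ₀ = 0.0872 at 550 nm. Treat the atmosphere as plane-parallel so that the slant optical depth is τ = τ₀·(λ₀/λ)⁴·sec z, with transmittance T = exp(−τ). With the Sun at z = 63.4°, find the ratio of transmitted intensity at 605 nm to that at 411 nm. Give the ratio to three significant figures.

1.63

Airmass: sec 63.4° = 2.2333.
τ(605 nm) = 0.0872 × (550/605)⁴ × 2.2333 = 0.0872 × 0.6830 × 2.2333 = 0.1330.
τ(411 nm) = 0.0872 × (550/411)⁴ × 2.2333 = 0.0872 × 3.2069 × 2.2333 = 0.6245.
T(605)/T(411) = exp(τ_B − τ_A) = exp(0.4915) = 1.6348.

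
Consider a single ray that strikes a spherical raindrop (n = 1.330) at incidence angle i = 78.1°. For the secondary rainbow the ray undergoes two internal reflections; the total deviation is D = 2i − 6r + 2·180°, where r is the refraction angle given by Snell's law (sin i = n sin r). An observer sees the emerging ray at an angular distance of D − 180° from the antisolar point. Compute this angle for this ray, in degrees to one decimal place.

sin r = sin 78.1° / 1.330 = 0.9785/1.330 = 0.7357; r = 47.37°.
D = 2·78.1° − 6·47.37° + 2·180° = 156.20° − 284.21° + 360° = 231.99°.
Angle from antisolar point = D − 180° = 51.99°.

52.0°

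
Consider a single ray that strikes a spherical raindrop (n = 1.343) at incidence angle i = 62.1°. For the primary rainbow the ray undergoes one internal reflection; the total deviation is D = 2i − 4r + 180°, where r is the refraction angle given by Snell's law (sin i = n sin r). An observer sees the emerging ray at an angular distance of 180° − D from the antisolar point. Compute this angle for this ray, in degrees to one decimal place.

40.4°

sin r = sin 62.1° / 1.343 = 0.8838/1.343 = 0.6581; r = 41.15°.
D = 2·62.1° − 4·41.15° + 180° = 124.20° − 164.61° + 180° = 139.59°.
Angle from antisolar point = 180° − D = 40.41°.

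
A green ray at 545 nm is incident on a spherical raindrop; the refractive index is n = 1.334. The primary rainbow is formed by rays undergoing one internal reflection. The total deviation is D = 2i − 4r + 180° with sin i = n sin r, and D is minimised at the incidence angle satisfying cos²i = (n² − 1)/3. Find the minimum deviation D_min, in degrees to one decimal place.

138.1°

cos²i = (1.77956 − 1)/3 = 0.25985; i = arccos(0.50976) = 59.352°.
sin r = sin 59.352°/1.334 = 0.64492; r = 40.159°.
D_min = 2·59.352° − 4·40.159° + 180° = 138.067°.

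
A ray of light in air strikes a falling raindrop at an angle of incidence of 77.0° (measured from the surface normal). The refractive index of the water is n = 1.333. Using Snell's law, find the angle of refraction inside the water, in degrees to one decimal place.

47.0°

Snell: sin θ_r = sin θ_i / n = sin 77.0° / 1.333 = 0.9744 / 1.333 = 0.7310.
θ_r = arcsin(0.7310) = 46.97°.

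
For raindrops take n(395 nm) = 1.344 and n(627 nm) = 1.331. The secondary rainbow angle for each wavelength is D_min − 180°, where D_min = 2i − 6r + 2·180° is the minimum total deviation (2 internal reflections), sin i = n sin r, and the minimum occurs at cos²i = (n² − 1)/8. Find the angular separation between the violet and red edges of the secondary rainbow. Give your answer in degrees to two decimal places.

At 395 nm (n = 1.344): cos²i = 0.10079 → i = 71.490°, r = 44.874°, D_min = 233.733°, rainbow angle = 53.733°.
At 627 nm (n = 1.331): cos²i = 0.09645 → i = 71.907°, r = 45.575°, D_min = 230.365°, rainbow angle = 50.365°.
Angular width = |53.733° − 50.365°| = 3.368°.

3.37°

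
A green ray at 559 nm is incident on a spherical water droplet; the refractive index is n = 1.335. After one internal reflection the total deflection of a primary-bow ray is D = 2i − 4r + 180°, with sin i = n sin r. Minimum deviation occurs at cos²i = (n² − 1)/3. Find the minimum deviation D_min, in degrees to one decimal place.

cos²i = (1.78222 − 1)/3 = 0.26074; i = arccos(0.51063) = 59.294°.
sin r = sin 59.294°/1.335 = 0.64405; r = 40.094°.
D_min = 2·59.294° − 4·40.094° + 180° = 138.212°.

138.2°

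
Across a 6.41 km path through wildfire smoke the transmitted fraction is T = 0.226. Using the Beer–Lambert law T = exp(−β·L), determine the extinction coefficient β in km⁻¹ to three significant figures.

0.232 km⁻¹

Beer–Lambert: T = exp(−βL) ⇒ β = −ln(T)/L = −ln(0.226)/6.41 = 1.4872/6.41 = 0.232 km⁻¹.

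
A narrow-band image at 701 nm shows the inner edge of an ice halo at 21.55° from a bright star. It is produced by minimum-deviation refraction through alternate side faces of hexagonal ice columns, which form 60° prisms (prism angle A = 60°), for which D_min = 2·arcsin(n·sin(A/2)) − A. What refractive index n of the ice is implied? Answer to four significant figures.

Rearranging: n = sin((D_min + A)/2) / sin(A/2).
(D_min + A)/2 = (21.55° + 60°)/2 = 40.775°.
n = sin 40.775° / sin 30° = 0.6531 / 0.5000 = 1.3062.

1.306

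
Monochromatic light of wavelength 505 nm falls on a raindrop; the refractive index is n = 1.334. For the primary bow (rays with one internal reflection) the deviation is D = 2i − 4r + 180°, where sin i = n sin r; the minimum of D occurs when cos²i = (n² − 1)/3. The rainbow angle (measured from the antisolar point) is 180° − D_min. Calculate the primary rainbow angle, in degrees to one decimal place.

cos²i = (1.77956 − 1)/3 = 0.25985; i = arccos(0.50976) = 59.352°.
sin r = sin 59.352°/1.334 = 0.64492; r = 40.159°.
D_min = 2·59.352° − 4·40.159° + 180° = 138.067°.
Rainbow angle = 180° − D_min = 41.933°.

41.9°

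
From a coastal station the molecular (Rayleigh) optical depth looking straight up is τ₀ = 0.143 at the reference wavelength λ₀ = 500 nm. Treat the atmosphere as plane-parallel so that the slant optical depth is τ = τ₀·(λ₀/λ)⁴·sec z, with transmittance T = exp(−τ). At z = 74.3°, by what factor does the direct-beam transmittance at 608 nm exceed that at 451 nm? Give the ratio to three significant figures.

Airmass: sec 74.3° = 3.6955.
τ(608 nm) = 0.143 × (500/608)⁴ × 3.6955 = 0.143 × 0.4574 × 3.6955 = 0.2417.
τ(451 nm) = 0.143 × (500/451)⁴ × 3.6955 = 0.143 × 1.5107 × 3.6955 = 0.7983.
T(608)/T(451) = exp(τ_B − τ_A) = exp(0.5566) = 1.7448.

1.74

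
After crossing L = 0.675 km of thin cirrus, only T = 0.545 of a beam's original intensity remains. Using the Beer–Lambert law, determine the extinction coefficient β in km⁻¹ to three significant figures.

0.899 km⁻¹

Beer–Lambert: T = exp(−βL) ⇒ β = −ln(T)/L = −ln(0.545)/0.675 = 0.6070/0.675 = 0.8992 km⁻¹.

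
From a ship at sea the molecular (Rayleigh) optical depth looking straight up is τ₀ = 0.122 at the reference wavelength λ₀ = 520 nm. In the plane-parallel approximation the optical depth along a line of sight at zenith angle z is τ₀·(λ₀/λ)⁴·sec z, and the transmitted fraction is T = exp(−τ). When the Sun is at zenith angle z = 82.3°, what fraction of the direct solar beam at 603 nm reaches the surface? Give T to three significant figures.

0.604

sec 82.3° = 7.4635.
τ = 0.122 × (520/603)⁴ × 7.4635 = 0.122 × 0.5530 × 7.4635 = 0.5036.
T = exp(−0.5036) = 0.6044.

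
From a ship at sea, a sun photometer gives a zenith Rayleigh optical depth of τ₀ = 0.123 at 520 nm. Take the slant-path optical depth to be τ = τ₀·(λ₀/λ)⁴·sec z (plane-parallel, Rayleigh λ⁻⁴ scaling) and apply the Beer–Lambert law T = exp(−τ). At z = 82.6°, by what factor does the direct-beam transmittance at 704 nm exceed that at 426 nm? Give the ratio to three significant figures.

6.27

Airmass: sec 82.6° = 7.7642.
τ(704 nm) = 0.123 × (520/704)⁴ × 7.7642 = 0.123 × 0.2977 × 7.7642 = 0.2843.
τ(426 nm) = 0.123 × (520/426)⁴ × 7.7642 = 0.123 × 2.2201 × 7.7642 = 2.1202.
T(704)/T(426) = exp(τ_B − τ_A) = exp(1.8359) = 6.2710.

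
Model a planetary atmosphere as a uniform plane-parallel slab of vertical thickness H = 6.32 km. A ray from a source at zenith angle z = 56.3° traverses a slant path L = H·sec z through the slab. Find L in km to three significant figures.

11.4 km

sec z = 1/cos 56.3° = 1.8023.
L = 6.32 × 1.8023 = 11.391 km.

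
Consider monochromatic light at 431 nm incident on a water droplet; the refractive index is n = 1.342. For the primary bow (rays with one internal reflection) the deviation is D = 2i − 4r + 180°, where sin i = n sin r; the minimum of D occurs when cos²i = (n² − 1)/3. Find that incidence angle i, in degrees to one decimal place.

cos²i = (1.342² − 1)/3 = (1.80096 − 1)/3 = 0.26699.
cos i = 0.51671, so i = 58.888°.

58.9°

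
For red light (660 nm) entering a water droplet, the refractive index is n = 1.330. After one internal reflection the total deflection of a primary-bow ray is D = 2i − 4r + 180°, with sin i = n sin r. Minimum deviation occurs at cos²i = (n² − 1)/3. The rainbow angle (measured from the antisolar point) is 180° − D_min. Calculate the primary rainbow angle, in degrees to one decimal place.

cos²i = (1.76890 − 1)/3 = 0.25630; i = arccos(0.50626) = 59.585°.
sin r = sin 59.585°/1.330 = 0.64841; r = 40.422°.
D_min = 2·59.585° − 4·40.422° + 180° = 137.484°.
Rainbow angle = 180° − D_min = 42.516°.

42.5°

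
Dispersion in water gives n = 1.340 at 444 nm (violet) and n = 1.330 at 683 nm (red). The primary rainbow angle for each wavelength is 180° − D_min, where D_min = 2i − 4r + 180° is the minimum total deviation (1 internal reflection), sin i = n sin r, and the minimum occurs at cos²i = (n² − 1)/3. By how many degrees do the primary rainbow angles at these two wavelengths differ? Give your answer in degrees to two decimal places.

1.45°

At 444 nm (n = 1.340): cos²i = 0.26520 → i = 59.004°, r = 39.770°, D_min = 138.929°, rainbow angle = 41.071°.
At 683 nm (n = 1.330): cos²i = 0.25630 → i = 59.585°, r = 40.422°, D_min = 137.484°, rainbow angle = 42.516°.
Angular width = |41.071° − 42.516°| = 1.445°.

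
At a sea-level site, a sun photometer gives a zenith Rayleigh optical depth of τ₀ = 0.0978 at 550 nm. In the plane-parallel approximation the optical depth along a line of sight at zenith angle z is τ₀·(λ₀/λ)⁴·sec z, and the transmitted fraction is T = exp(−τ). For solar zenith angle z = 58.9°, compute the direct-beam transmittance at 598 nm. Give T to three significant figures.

0.873

sec 58.9° = 1.9360.
τ = 0.0978 × (550/598)⁴ × 1.9360 = 0.0978 × 0.7156 × 1.9360 = 0.1355.
T = exp(−0.1355) = 0.8733.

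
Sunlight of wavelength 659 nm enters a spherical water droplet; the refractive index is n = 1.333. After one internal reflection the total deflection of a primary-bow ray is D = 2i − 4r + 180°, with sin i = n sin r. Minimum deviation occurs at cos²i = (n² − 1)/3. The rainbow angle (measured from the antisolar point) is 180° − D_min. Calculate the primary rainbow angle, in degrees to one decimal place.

cos²i = (1.77689 − 1)/3 = 0.25896; i = arccos(0.50888) = 59.410°.
sin r = sin 59.410°/1.333 = 0.64579; r = 40.225°.
D_min = 2·59.410° − 4·40.225° + 180° = 137.922°.
Rainbow angle = 180° − D_min = 42.078°.

42.1°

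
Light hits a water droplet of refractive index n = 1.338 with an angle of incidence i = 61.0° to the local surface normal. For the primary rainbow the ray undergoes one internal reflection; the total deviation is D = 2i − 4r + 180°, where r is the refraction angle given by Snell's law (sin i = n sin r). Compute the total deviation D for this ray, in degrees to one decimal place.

138.7°

sin r = sin 61.0° / 1.338 = 0.8746/1.338 = 0.6537; r = 40.82°.
D = 2·61.0° − 4·40.82° + 180° = 122.00° − 163.28° + 180° = 138.72°.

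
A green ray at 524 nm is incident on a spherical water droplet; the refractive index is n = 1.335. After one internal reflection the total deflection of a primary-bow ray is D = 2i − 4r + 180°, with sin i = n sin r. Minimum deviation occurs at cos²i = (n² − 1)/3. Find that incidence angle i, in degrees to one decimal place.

cos²i = (1.335² − 1)/3 = (1.78222 − 1)/3 = 0.26074.
cos i = 0.51063, so i = 59.294°.

59.3°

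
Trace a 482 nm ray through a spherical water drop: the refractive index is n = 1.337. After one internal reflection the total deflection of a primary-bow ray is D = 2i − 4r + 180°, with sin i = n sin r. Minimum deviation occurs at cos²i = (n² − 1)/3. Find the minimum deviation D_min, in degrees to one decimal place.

cos²i = (1.78757 − 1)/3 = 0.26252; i = arccos(0.51237) = 59.178°.
sin r = sin 59.178°/1.337 = 0.64231; r = 39.964°.
D_min = 2·59.178° − 4·39.964° + 180° = 138.500°.

138.5°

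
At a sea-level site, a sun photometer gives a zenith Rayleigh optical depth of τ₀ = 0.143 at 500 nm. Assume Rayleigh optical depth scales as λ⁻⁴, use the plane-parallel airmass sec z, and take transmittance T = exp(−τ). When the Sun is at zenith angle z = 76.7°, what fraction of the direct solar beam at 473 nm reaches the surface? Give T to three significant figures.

sec 76.7° = 4.3469.
τ = 0.143 × (500/473)⁴ × 4.3469 = 0.143 × 1.2486 × 4.3469 = 0.7762.
T = exp(−0.7762) = 0.4602.

0.460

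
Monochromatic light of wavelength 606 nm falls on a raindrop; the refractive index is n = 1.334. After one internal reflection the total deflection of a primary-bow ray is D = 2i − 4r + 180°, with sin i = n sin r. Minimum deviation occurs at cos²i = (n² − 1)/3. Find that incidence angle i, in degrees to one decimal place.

cos²i = (1.334² − 1)/3 = (1.77956 − 1)/3 = 0.25985.
cos i = 0.50976, so i = 59.352°.

59.4°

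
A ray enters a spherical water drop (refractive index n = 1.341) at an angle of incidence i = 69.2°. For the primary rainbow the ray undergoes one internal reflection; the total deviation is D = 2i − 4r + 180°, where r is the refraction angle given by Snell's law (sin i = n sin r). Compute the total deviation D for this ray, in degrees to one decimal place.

sin r = sin 69.2° / 1.341 = 0.9348/1.341 = 0.6971; r = 44.20°.
D = 2·69.2° − 4·44.20° + 180° = 138.40° − 176.78° + 180° = 141.62°.

141.6°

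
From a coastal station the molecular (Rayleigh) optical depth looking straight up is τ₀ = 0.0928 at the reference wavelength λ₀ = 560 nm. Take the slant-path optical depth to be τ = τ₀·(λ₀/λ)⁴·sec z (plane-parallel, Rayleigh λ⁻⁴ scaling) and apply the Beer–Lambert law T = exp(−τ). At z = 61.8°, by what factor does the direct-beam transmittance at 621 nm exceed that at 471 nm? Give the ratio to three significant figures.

Airmass: sec 61.8° = 2.1162.
τ(621 nm) = 0.0928 × (560/621)⁴ × 2.1162 = 0.0928 × 0.6613 × 2.1162 = 0.1299.
τ(471 nm) = 0.0928 × (560/471)⁴ × 2.1162 = 0.0928 × 1.9983 × 2.1162 = 0.3924.
T(621)/T(471) = exp(τ_B − τ_A) = exp(0.2626) = 1.3003.

1.30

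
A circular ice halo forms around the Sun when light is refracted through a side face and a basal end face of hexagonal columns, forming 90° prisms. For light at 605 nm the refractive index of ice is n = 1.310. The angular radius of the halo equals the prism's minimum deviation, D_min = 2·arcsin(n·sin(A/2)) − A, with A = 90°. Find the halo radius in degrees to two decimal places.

n·sin(A/2) = 1.310 × sin 45° = 1.310 × 0.7071 = 0.9263.
D_min = 2·arcsin(0.9263) − 90° = 2 × 67.867° − 90° = 45.733°.

45.73°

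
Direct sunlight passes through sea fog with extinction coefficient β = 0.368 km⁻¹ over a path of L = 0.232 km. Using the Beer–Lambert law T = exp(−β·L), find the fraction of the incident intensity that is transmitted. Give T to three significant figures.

τ = β·L = 0.368 × 0.232 = 0.0854.
T = exp(−0.0854) = 0.9182.

0.918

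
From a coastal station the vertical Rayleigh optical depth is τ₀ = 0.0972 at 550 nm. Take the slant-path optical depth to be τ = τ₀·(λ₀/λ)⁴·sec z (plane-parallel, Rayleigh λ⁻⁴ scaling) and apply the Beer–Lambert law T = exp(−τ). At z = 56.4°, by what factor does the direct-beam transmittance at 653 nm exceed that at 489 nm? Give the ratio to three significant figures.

Airmass: sec 56.4° = 1.8070.
τ(653 nm) = 0.0972 × (550/653)⁴ × 1.8070 = 0.0972 × 0.5033 × 1.8070 = 0.0884.
τ(489 nm) = 0.0972 × (550/489)⁴ × 1.8070 = 0.0972 × 1.6004 × 1.8070 = 0.2811.
T(653)/T(489) = exp(τ_B − τ_A) = exp(0.1927) = 1.2125.

1.21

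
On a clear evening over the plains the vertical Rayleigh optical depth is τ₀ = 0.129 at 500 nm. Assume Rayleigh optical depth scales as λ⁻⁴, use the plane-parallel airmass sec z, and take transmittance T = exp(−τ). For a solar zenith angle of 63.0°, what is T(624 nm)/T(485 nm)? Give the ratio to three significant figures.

1.23

Airmass: sec 63.0° = 2.2027.
τ(624 nm) = 0.129 × (500/624)⁴ × 2.2027 = 0.129 × 0.4122 × 2.2027 = 0.1171.
τ(485 nm) = 0.129 × (500/485)⁴ × 2.2027 = 0.129 × 1.1296 × 2.2027 = 0.3210.
T(624)/T(485) = exp(τ_B − τ_A) = exp(0.2038) = 1.2261.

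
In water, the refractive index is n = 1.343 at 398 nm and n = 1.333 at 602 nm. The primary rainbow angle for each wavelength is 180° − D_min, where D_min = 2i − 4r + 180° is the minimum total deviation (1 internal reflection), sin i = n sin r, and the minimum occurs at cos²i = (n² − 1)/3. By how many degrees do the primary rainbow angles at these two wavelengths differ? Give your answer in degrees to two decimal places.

1.43°

At 398 nm (n = 1.343): cos²i = 0.26788 → i = 58.830°, r = 39.577°, D_min = 139.354°, rainbow angle = 40.646°.
At 602 nm (n = 1.333): cos²i = 0.25896 → i = 59.410°, r = 40.225°, D_min = 137.922°, rainbow angle = 42.078°.
Angular width = |40.646° − 42.078°| = 1.432°.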